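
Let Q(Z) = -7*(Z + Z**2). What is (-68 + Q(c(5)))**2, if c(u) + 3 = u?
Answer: 12100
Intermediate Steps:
c(u) = -3 + u
Q(Z) = -7*Z - 7*Z**2
(-68 + Q(c(5)))**2 = (-68 - 7*(-3 + 5)*(1 + (-3 + 5)))**2 = (-68 - 7*2*(1 + 2))**2 = (-68 - 7*2*3)**2 = (-68 - 42)**2 = (-110)**2 = 12100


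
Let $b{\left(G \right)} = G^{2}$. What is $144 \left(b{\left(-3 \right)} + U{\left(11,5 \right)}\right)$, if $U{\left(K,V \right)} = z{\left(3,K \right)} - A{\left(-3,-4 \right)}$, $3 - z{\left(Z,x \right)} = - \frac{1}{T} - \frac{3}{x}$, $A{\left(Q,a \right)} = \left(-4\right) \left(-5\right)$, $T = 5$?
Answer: $- \frac{59616}{55} \approx -1083.9$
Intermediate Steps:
$A{\left(Q,a \right)} = 20$
$z{\left(Z,x \right)} = \frac{16}{5} + \frac{3}{x}$ ($z{\left(Z,x \right)} = 3 - \left(- \frac{1}{5} - \frac{3}{x}\right) = 3 + \left(\frac{1}{5} + \frac{3}{x}\right) = \frac{16}{5} + \frac{3}{x}$)
$U{\left(K,V \right)} = - \frac{84}{5} + \frac{3}{K}$ ($U{\left(K,V \right)} = \left(\frac{16}{5} + \frac{3}{K}\right) - 20 = - \frac{84}{5} + \frac{3}{K}$)
$144 \left(b{\left(-3 \right)} + U{\left(11,5 \right)}\right) = 144 \left(\left(-3\right)^{2} - \left(\frac{84}{5} - \frac{3}{11}\right)\right) = 144 \left(9 + \left(- \frac{84}{5} + 3 \cdot \frac{1}{11}\right)\right) = 144 \left(9 + \left(- \frac{84}{5} + \frac{3}{11}\right)\right) = 144 \left(9 - \frac{909}{55}\right) = 144 \left(- \frac{414}{55}\right) = - \frac{59616}{55}$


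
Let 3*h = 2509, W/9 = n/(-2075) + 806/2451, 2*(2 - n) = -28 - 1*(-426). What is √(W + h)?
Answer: 2*√217309299602646/1017165 ≈ 28.985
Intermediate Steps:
n = -197 (n = 2 - (-28 - 1*(-426))/2 = 2 - (-28 + 426)/2 = 2 - ½*398 = 2 - 199 = -197)
W = 6465891/1695275 (W = 9*(-197/(-2075) + 806/2451) = 9*(-197*(-1/2075) + 806*(1/2451)) = 9*(197/2075 + 806/2451) = 9*(2155297/5085825) = 6465891/1695275 ≈ 3.8141)
h = 2509/3 (h = (⅓)*2509 = 2509/3 ≈ 836.33)
√(W + h) = √(6465891/1695275 + 2509/3) = √(4272842648/5085825) = 2*√217309299602646/1017165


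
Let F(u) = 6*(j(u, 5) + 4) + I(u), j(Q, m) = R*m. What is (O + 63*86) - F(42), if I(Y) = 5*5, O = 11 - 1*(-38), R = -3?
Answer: 5508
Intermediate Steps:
O = 49 (O = 11 + 38 = 49)
j(Q, m) = -3*m
I(Y) = 25
F(u) = -41 (F(u) = 6*(-3*5 + 4) + 25 = 6*(-15 + 4) + 25 = 6*(-11) + 25 = -66 + 25 = -41)
(O + 63*86) - F(42) = (49 + 63*86) - 1*(-41) = (49 + 5418) + 41 = 5467 + 41 = 5508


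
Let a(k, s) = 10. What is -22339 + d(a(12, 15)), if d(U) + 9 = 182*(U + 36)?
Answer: -13976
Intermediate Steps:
d(U) = 6543 + 182*U (d(U) = -9 + 182*(U + 36) = -9 + 182*(36 + U) = -9 + (6552 + 182*U) = 6543 + 182*U)
-22339 + d(a(12, 15)) = -22339 + (6543 + 182*10) = -22339 + (6543 + 1820) = -22339 + 8363 = -13976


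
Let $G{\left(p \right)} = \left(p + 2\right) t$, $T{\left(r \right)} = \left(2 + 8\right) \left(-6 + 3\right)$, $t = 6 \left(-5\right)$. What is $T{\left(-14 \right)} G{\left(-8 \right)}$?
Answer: $-5400$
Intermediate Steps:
$t = -30$
$T{\left(r \right)} = -30$ ($T{\left(r \right)} = 10 \left(-3\right) = -30$)
$G{\left(p \right)} = -60 - 30 p$ ($G{\left(p \right)} = \left(p + 2\right) \left(-30\right) = \left(2 + p\right) \left(-30\right) = -60 - 30 p$)
$T{\left(-14 \right)} G{\left(-8 \right)} = - 30 \left(-60 - -240\right) = - 30 \left(-60 + 240\right) = \left(-30\right) 180 = -5400$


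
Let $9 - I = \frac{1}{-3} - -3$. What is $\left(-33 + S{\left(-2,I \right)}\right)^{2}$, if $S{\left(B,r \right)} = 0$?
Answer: $1089$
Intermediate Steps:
$I = \frac{19}{3}$ ($I = 9 - \left(\frac{1}{-3} - -3\right) = 9 - \left(- \frac{1}{3} + 3\right) = 9 - \frac{8}{3} = \frac{19}{3} \approx 6.3333$)
$\left(-33 + S{\left(-2,I \right)}\right)^{2} = \left(-33 + 0\right)^{2} = \left(-33\right)^{2} = 1089$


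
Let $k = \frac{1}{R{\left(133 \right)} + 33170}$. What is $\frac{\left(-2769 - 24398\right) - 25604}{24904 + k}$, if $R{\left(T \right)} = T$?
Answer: $- \frac{1757432613}{829377913} \approx -2.119$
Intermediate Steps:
$k = \frac{1}{33303}$ ($k = \frac{1}{133 + 33170} = \frac{1}{33303} \approx 3.0027 \cdot 10^{-5}$)
$\frac{\left(-2769 - 24398\right) - 25604}{24904 + k} = \frac{\left(-2769 - 24398\right) - 25604}{24904 + \frac{1}{33303}} = \frac{-27167 - 25604}{\frac{829377913}{33303}} = \left(-52771\right) \frac{33303}{829377913} = - \frac{1757432613}{829377913}$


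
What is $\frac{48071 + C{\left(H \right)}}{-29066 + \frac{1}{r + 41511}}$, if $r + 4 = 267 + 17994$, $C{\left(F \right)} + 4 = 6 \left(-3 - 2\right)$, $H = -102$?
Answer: $- \frac{2871075416}{1737216687} \approx -1.6527$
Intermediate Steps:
$C{\left(F \right)} = -34$ ($C{\left(F \right)} = -4 + 6 \left(-3 - 2\right) = -4 + 6 \left(-5\right) = -4 - 30 = -34$)
$r = 18257$ ($r = -4 + \left(267 + 17994\right) = -4 + 18261 = 18257$)
$\frac{48071 + C{\left(H \right)}}{-29066 + \frac{1}{r + 41511}} = \frac{48071 - 34}{-29066 + \frac{1}{18257 + 41511}} = \frac{48037}{-29066 + \frac{1}{59768}} = \frac{48037}{- \frac{1737216687}{59768}} = 48037 \left(- \frac{59768}{1737216687}\right) = - \frac{2871075416}{1737216687}$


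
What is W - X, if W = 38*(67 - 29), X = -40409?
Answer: 41853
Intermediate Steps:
W = 1444 (W = 38*38 = 1444)
W - X = 1444 - 1*(-40409) = 1444 + 40409 = 41853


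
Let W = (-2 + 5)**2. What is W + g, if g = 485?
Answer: 494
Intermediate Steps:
W = 9 (W = 3**2 = 9)
W + g = 9 + 485 = 494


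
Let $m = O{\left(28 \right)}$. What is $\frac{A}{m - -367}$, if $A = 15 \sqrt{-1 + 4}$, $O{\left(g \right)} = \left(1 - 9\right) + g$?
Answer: $\frac{5 \sqrt{3}}{129} \approx 0.067134$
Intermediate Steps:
$O{\left(g \right)} = -8 + g$
$A = 15 \sqrt{3} \approx 25.981$
$m = 20$ ($m = -8 + 28 = 20$)
$\frac{A}{m - -367} = \frac{15 \sqrt{3}}{20 - -367} = \frac{15 \sqrt{3}}{20 + 367} = \frac{15 \sqrt{3}}{387} = 15 \sqrt{3} \cdot \frac{1}{387} = \frac{5 \sqrt{3}}{129}$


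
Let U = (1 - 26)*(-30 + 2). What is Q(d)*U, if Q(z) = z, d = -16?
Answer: -11200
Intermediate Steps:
U = 700 (U = -25*(-28) = 700)
Q(d)*U = -16*700 = -11200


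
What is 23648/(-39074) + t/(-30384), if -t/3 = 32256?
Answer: 10634000/4122307 ≈ 2.5796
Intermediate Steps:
t = -96768 (t = -3*32256 = -96768)
23648/(-39074) + t/(-30384) = 23648/(-39074) - 96768/(-30384) = 23648*(-1/39074) - 96768*(-1/30384) = -11824/19537 + 672/211 = 10634000/4122307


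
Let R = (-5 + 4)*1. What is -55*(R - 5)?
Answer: 330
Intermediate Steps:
R = -1 (R = -1*1 = -1)
-55*(R - 5) = -55*(-1 - 5) = -55*(-6) = 330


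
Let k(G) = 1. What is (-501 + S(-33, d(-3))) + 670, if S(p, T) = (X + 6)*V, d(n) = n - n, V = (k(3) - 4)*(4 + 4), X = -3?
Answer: 97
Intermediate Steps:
V = -24 (V = (1 - 4)*(4 + 4) = -3*8 = -24)
d(n) = 0
S(p, T) = -72 (S(p, T) = (-3 + 6)*(-24) = 3*(-24) = -72)
(-501 + S(-33, d(-3))) + 670 = (-501 - 72) + 670 = -573 + 670 = 97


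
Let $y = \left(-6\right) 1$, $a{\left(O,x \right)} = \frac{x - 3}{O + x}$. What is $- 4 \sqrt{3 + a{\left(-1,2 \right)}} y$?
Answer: $24 \sqrt{2} \approx 33.941$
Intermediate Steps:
$a{\left(O,x \right)} = \frac{-3 + x}{O + x}$
$y = -6$
$- 4 \sqrt{3 + a{\left(-1,2 \right)}} y = - 4 \sqrt{3 + \frac{-3 + 2}{-1 + 2}} \left(-6\right) = - 4 \sqrt{3 + 1^{-1} \left(-1\right)} \left(-6\right) = - 4 \sqrt{3 + 1 \left(-1\right)} \left(-6\right) = - 4 \sqrt{3 - 1} \left(-6\right) = - 4 \sqrt{2} \left(-6\right) = 24 \sqrt{2}$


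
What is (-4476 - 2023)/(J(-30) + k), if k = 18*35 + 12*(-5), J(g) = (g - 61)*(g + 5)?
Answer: -6499/2845 ≈ -2.2844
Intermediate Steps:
J(g) = (-61 + g)*(5 + g)
k = 570 (k = 630 - 60 = 570)
(-4476 - 2023)/(J(-30) + k) = (-4476 - 2023)/((-305 + (-30)² - 56*(-30)) + 570) = -6499/((-305 + 900 + 1680) + 570) = -6499/(2275 + 570) = -6499/2845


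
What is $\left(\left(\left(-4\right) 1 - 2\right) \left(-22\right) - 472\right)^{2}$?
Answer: $115600$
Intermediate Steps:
$\left(\left(\left(-4\right) 1 - 2\right) \left(-22\right) - 472\right)^{2} = \left(\left(-4 - 2\right) \left(-22\right) - 472\right)^{2} = \left(\left(-6\right) \left(-22\right) - 472\right)^{2} = \left(132 - 472\right)^{2} = \left(-340\right)^{2} = 115600$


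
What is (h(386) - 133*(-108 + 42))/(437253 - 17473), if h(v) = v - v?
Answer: 4389/209890 ≈ 0.020911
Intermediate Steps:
h(v) = 0
(h(386) - 133*(-108 + 42))/(437253 - 17473) = (0 - 133*(-108 + 42))/(437253 - 17473) = (0 - 133*(-66))/419780 = (0 + 8778)*(1/419780) = 8778*(1/419780) = 4389/209890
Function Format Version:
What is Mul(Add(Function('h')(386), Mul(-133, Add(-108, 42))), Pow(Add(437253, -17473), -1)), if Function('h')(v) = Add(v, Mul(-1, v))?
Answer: Rational(4389, 209890) ≈ 0.020911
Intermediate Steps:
Function('h')(v) = 0
Mul(Add(Function('h')(386), Mul(-133, Add(-108, 42))), Pow(Add(437253, -17473), -1)) = Mul(Add(0, Mul(-133, Add(-108, 42))), Pow(Add(437253, -17473), -1)) = Mul(Add(0, Mul(-133, -66)), Pow(419780, -1)) = Mul(Add(0, 8778), Rational(1, 419780)) = Mul(8778, Rational(1, 419780)) = Rational(4389, 209890)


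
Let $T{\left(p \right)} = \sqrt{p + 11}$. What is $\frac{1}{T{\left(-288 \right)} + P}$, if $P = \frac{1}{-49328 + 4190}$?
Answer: $- \frac{45138}{564370615189} - \frac{2037439044 i \sqrt{277}}{564370615189} \approx -7.9979 \cdot 10^{-8} - 0.060084 i$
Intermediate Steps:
$P = - \frac{1}{45138}$ ($P = \frac{1}{-45138} = - \frac{1}{45138} \approx -2.2154 \cdot 10^{-5}$)
$T{\left(p \right)} = \sqrt{11 + p}$
$\frac{1}{T{\left(-288 \right)} + P} = \frac{1}{\sqrt{11 - 288} - \frac{1}{45138}} = \frac{1}{\sqrt{-277} - \frac{1}{45138}} = \frac{1}{i \sqrt{277} - \frac{1}{45138}} = \frac{1}{- \frac{1}{45138} + i \sqrt{277}}$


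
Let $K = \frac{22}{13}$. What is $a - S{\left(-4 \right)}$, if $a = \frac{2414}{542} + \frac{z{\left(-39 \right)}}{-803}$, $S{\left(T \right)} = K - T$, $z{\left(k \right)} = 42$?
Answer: $- \frac{3651455}{2828969} \approx -1.2907$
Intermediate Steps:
$K = \frac{22}{13}$ ($K = 22 \cdot \frac{1}{13} = \frac{22}{13} \approx 1.6923$)
$S{\left(T \right)} = \frac{22}{13} - T$
$a = \frac{957839}{217613}$ ($a = \frac{2414}{542} + \frac{42}{-803} = 2414 \cdot \frac{1}{542} + 42 \left(- \frac{1}{803}\right) = \frac{1207}{271} - \frac{42}{803} = \frac{957839}{217613} \approx 4.4016$)
$a - S{\left(-4 \right)} = \frac{957839}{217613} - \left(\frac{22}{13} - -4\right) = \frac{957839}{217613} - \left(\frac{22}{13} + 4\right) = \frac{957839}{217613} - \frac{74}{13} = - \frac{3651455}{2828969}$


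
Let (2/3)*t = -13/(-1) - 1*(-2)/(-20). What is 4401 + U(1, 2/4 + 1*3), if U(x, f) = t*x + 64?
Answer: 89687/20 ≈ 4484.4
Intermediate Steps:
t = 387/20 (t = 3*(-13/(-1) - 1*(-2)/(-20))/2 = 3*(-13*(-1) + 2*(-1/20))/2 = 3*(13 - ⅒)/2 = (3/2)*(129/10) = 387/20 ≈ 19.350)
U(x, f) = 64 + 387*x/20 (U(x, f) = 387*x/20 + 64 = 64 + 387*x/20)
4401 + U(1, 2/4 + 1*3) = 4401 + (64 + (387/20)*1) = 4401 + (64 + 387/20) = 4401 + 1667/20 = 89687/20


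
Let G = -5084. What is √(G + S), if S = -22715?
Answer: I*√27799 ≈ 166.73*I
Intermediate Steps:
√(G + S) = √(-5084 - 22715) = √(-27799) = I*√27799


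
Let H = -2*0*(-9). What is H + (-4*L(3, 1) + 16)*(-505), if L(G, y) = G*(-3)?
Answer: -26260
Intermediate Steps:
L(G, y) = -3*G
H = 0 (H = 0*(-9) = 0)
H + (-4*L(3, 1) + 16)*(-505) = 0 + (-4*(-3*3) + 16)*(-505) = 0 + (-4*(-9) + 16)*(-505) = 0 + (-1*(-36) + 16)*(-505) = 0 + (36 + 16)*(-505) = 0 + 52*(-505) = 0 - 26260 = -26260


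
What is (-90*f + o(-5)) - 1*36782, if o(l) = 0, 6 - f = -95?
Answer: -45872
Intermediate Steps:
f = 101 (f = 6 - 1*(-95) = 6 + 95 = 101)
(-90*f + o(-5)) - 1*36782 = (-90*101 + 0) - 1*36782 = (-9090 + 0) - 36782 = -9090 - 36782 = -45872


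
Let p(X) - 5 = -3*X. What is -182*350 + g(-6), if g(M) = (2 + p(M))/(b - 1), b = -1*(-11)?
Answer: -127395/2 ≈ -63698.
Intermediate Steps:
b = 11
p(X) = 5 - 3*X
g(M) = 7/10 - 3*M/10 (g(M) = (2 + (5 - 3*M))/(11 - 1) = (7 - 3*M)/10 = (7 - 3*M)*(1/10) = 7/10 - 3*M/10)
-182*350 + g(-6) = -182*350 + (7/10 - 3/10*(-6)) = -63700 + (7/10 + 9/5) = -63700 + 5/2 = -127395/2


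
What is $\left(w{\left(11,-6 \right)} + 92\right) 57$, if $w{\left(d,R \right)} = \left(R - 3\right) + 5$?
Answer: $5016$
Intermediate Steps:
$w{\left(d,R \right)} = 2 + R$ ($w{\left(d,R \right)} = \left(-3 + R\right) + 5 = 2 + R$)
$\left(w{\left(11,-6 \right)} + 92\right) 57 = \left(\left(2 - 6\right) + 92\right) 57 = \left(-4 + 92\right) 57 = 88 \cdot 57 = 5016$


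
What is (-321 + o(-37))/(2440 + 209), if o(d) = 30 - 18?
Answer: -103/883 ≈ -0.11665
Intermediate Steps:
o(d) = 12
(-321 + o(-37))/(2440 + 209) = (-321 + 12)/(2440 + 209) = -309/2649 = -309*1/2649 = -103/883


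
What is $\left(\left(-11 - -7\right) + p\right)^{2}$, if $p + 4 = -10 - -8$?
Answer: $100$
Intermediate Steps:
$p = -6$ ($p = -4 - 2 = -6$)
$\left(\left(-11 - -7\right) + p\right)^{2} = \left(\left(-11 - -7\right) - 6\right)^{2} = \left(\left(-11 + 7\right) - 6\right)^{2} = \left(-4 - 6\right)^{2} = \left(-10\right)^{2} = 100$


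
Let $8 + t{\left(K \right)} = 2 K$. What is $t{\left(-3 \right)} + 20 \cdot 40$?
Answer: $786$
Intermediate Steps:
$t{\left(K \right)} = -8 + 2 K$
$t{\left(-3 \right)} + 20 \cdot 40 = \left(-8 + 2 \left(-3\right)\right) + 20 \cdot 40 = \left(-8 - 6\right) + 800 = -14 + 800 = 786$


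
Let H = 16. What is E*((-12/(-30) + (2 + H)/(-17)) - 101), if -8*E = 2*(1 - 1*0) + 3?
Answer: 8641/136 ≈ 63.537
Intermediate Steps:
E = -5/8 (E = -(2*(1 - 1*0) + 3)/8 = -(2*(1 + 0) + 3)/8 = -(2*1 + 3)/8 = -(2 + 3)/8 = -⅛*5 = -5/8 ≈ -0.62500)
E*((-12/(-30) + (2 + H)/(-17)) - 101) = -5*((-12/(-30) + (2 + 16)/(-17)) - 101)/8 = -5*((-12*(-1/30) + 18*(-1/17)) - 101)/8 = -5*((⅖ - 18/17) - 101)/8 = -5*(-56/85 - 101)/8 = -5/8*(-8641/85) = 8641/136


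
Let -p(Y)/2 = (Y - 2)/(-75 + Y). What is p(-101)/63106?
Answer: -103/5553328 ≈ -1.8547e-5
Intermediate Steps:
p(Y) = -2*(-2 + Y)/(-75 + Y) (p(Y) = -2*(Y - 2)/(-75 + Y) = -2*(-2 + Y)/(-75 + Y))
p(-101)/63106 = (2*(2 - 1*(-101))/(-75 - 101))/63106 = (2*(2 + 101)/(-176))*(1/63106) = (2*(-1/176)*103)*(1/63106) = -103/88*1/63106 = -103/5553328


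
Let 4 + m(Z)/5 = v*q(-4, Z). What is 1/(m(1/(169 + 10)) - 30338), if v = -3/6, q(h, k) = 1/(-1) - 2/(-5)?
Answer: -2/60713 ≈ -3.2942e-5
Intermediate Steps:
q(h, k) = -⅗ (q(h, k) = 1*(-1) - 2*(-⅕) = -1 + ⅖ = -⅗)
v = -½ (v = -3*⅙ = -½ ≈ -0.50000)
m(Z) = -37/2 (m(Z) = -20 + 5*(-½*(-⅗)) = -20 + 5*(3/10) = -20 + 3/2 = -37/2)
1/(m(1/(169 + 10)) - 30338) = 1/(-37/2 - 30338) = 1/(-60713/2) = -2/60713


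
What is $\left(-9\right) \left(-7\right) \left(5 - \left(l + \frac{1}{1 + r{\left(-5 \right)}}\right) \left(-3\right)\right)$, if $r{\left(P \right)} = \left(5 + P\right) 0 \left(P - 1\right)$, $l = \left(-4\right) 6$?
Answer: $-4032$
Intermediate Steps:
$l = -24$
$r{\left(P \right)} = 0$ ($r{\left(P \right)} = 0 \left(-1 + P\right) = 0$)
$\left(-9\right) \left(-7\right) \left(5 - \left(l + \frac{1}{1 + r{\left(-5 \right)}}\right) \left(-3\right)\right) = \left(-9\right) \left(-7\right) \left(5 - \left(-24 + \frac{1}{1 + 0}\right) \left(-3\right)\right) = 63 \left(5 - \left(-24 + 1^{-1}\right) \left(-3\right)\right) = 63 \left(5 - \left(-24 + 1\right) \left(-3\right)\right) = 63 \left(5 - \left(-23\right) \left(-3\right)\right) = 63 \left(5 - 69\right) = 63 \left(-64\right) = -4032$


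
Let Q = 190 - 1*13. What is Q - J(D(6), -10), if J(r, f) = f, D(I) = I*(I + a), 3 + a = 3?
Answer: 187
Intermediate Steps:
a = 0 (a = -3 + 3 = 0)
D(I) = I² (D(I) = I*(I + 0) = I*I = I²)
Q = 177 (Q = 190 - 13 = 177)
Q - J(D(6), -10) = 177 - 1*(-10) = 177 + 10 = 187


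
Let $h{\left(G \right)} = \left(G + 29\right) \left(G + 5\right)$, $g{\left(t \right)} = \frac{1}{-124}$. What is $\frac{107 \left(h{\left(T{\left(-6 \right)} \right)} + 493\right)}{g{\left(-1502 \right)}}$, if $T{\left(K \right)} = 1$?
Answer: $-8929364$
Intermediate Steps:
$g{\left(t \right)} = - \frac{1}{124}$
$h{\left(G \right)} = \left(5 + G\right) \left(29 + G\right)$ ($h{\left(G \right)} = \left(29 + G\right) \left(5 + G\right) = \left(5 + G\right) \left(29 + G\right)$)
$\frac{107 \left(h{\left(T{\left(-6 \right)} \right)} + 493\right)}{g{\left(-1502 \right)}} = \frac{107 \left(\left(145 + 1^{2} + 34 \cdot 1\right) + 493\right)}{- \frac{1}{124}} = 107 \left(\left(145 + 1 + 34\right) + 493\right) \left(-124\right) = 107 \left(180 + 493\right) \left(-124\right) = 107 \cdot 673 \left(-124\right) = 72011 \left(-124\right) = -8929364$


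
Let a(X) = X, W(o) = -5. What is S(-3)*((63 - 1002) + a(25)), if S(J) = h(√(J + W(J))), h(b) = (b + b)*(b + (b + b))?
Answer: 43872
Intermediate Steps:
h(b) = 6*b² (h(b) = (2*b)*(b + 2*b) = (2*b)*(3*b) = 6*b²)
S(J) = -30 + 6*J (S(J) = 6*(√(J - 5))² = 6*(√(-5 + J))² = 6*(-5 + J) = -30 + 6*J)
S(-3)*((63 - 1002) + a(25)) = (-30 + 6*(-3))*((63 - 1002) + 25) = (-30 - 18)*(-939 + 25) = -48*(-914) = 43872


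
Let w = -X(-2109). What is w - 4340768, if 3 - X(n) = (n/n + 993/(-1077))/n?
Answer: -3286532288029/757131 ≈ -4.3408e+6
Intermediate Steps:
X(n) = 3 - 28/(359*n) (X(n) = 3 - (n/n + 993/(-1077))/n = 3 - (1 + 993*(-1/1077))/n = 3 - (1 - 331/359)/n = 3 - 28/(359*n))
w = -2271421/757131 (w = -(3 - 28/359/(-2109)) = -(3 - 28/359*(-1/2109)) = -(3 + 28/757131) = -1*2271421/757131 = -2271421/757131 ≈ -3.0000)
w - 4340768 = -2271421/757131 - 4340768 = -3286532288029/757131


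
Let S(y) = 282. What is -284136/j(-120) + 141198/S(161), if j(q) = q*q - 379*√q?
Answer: 42442800613/87967127 - 8973962*I*√30/9358205 ≈ 482.48 - 5.2523*I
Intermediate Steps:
j(q) = q² - 379*√q
-284136/j(-120) + 141198/S(161) = -284136/((-120)² - 758*I*√30) + 141198/282 = -284136/(14400 - 758*I*√30) + 141198*(1/282) = -284136/(14400 - 758*I*√30) + 23533/47 = 23533/47 - 284136/(14400 - 758*I*√30)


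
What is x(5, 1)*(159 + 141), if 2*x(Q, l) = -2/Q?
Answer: -60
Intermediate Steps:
x(Q, l) = -1/Q (x(Q, l) = (-2/Q)/2 = -1/Q)
x(5, 1)*(159 + 141) = (-1/5)*(159 + 141) = -1*1/5*300 = -1/5*300 = -60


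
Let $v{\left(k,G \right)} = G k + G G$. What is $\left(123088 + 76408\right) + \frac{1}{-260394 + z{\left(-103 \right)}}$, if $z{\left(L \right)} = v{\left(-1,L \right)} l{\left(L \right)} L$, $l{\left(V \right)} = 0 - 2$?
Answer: $\frac{388274675889}{1946278} \approx 1.995 \cdot 10^{5}$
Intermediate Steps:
$l{\left(V \right)} = -2$
$v{\left(k,G \right)} = G^{2} + G k$ ($v{\left(k,G \right)} = G k + G^{2} = G^{2} + G k$)
$z{\left(L \right)} = - 2 L^{2} \left(-1 + L\right)$ ($z{\left(L \right)} = L \left(L - 1\right) \left(-2\right) L = L \left(-1 + L\right) \left(-2\right) L = - 2 L \left(-1 + L\right) L = - 2 L^{2} \left(-1 + L\right)$)
$\left(123088 + 76408\right) + \frac{1}{-260394 + z{\left(-103 \right)}} = \left(123088 + 76408\right) + \frac{1}{-260394 + 2 \left(-103\right)^{2} \left(1 - -103\right)} = 199496 + \frac{1}{-260394 + 2 \cdot 10609 \left(1 + 103\right)} = 199496 + \frac{1}{-260394 + 2 \cdot 10609 \cdot 104} = 199496 + \frac{1}{-260394 + 2206672} = 199496 + \frac{1}{1946278} = \frac{388274675889}{1946278}$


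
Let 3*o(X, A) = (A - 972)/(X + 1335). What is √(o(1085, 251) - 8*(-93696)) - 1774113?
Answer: -1774113 + √81627944385/330 ≈ -1.7732e+6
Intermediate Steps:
o(X, A) = (-972 + A)/(3*(1335 + X)) (o(X, A) = ((A - 972)/(X + 1335))/3 = ((-972 + A)/(1335 + X))/3 = (-972 + A)/(3*(1335 + X)))
√(o(1085, 251) - 8*(-93696)) - 1774113 = √((-972 + 251)/(3*(1335 + 1085)) - 8*(-93696)) - 1774113 = √((⅓)*(-721)/2420 + 749568) - 1774113 = √((⅓)*(1/2420)*(-721) + 749568) - 1774113 = √(-721/7260 + 749568) - 1774113 = √(5441862959/7260) - 1774113 = √81627944385/330 - 1774113 = -1774113 + √81627944385/330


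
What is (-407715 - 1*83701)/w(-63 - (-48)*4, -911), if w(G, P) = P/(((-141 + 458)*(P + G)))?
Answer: -121819077904/911 ≈ -1.3372e+8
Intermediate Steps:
w(G, P) = P/(317*G + 317*P) (w(G, P) = P/((317*(G + P))) = P/(317*G + 317*P))
(-407715 - 1*83701)/w(-63 - (-48)*4, -911) = (-407715 - 1*83701)/(((1/317)*(-911)/((-63 - (-48)*4) - 911))) = (-407715 - 83701)/(((1/317)*(-911)/((-63 - 1*(-192)) - 911))) = -491416/((1/317)*(-911)/((-63 + 192) - 911)) = -491416/((1/317)*(-911)/(129 - 911)) = -491416/((1/317)*(-911)/(-782)) = -491416/((1/317)*(-911)*(-1/782)) = -491416/911/247894 = -491416*247894/911 = -121819077904/911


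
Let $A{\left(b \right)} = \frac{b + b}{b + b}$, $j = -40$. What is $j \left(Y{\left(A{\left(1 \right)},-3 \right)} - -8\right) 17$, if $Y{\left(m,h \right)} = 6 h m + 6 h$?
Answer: $19040$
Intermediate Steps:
$A{\left(b \right)} = 1$ ($A{\left(b \right)} = \frac{2 b}{2 b} = 2 b \frac{1}{2 b} = 1$)
$Y{\left(m,h \right)} = 6 h + 6 h m$ ($Y{\left(m,h \right)} = 6 h m + 6 h = 6 h + 6 h m$)
$j \left(Y{\left(A{\left(1 \right)},-3 \right)} - -8\right) 17 = - 40 \left(6 \left(-3\right) \left(1 + 1\right) - -8\right) 17 = - 40 \left(6 \left(-3\right) 2 + 8\right) 17 = - 40 \left(-36 + 8\right) 17 = \left(-40\right) \left(-28\right) 17 = 1120 \cdot 17 = 19040$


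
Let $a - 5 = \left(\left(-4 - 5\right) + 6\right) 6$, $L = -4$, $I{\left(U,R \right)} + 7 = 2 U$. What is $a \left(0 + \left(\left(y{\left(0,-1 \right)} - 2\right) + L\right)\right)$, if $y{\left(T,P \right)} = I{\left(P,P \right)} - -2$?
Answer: $169$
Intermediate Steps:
$I{\left(U,R \right)} = -7 + 2 U$
$y{\left(T,P \right)} = -5 + 2 P$ ($y{\left(T,P \right)} = \left(-7 + 2 P\right) - -2 = \left(-7 + 2 P\right) + 2 = -5 + 2 P$)
$a = -13$ ($a = 5 + \left(\left(-4 - 5\right) + 6\right) 6 = 5 + \left(-9 + 6\right) 6 = 5 - 18 = -13$)
$a \left(0 + \left(\left(y{\left(0,-1 \right)} - 2\right) + L\right)\right) = - 13 \left(0 + \left(\left(\left(-5 + 2 \left(-1\right)\right) - 2\right) - 4\right)\right) = - 13 \left(0 - 13\right) = \left(-13\right) \left(-13\right) = 169$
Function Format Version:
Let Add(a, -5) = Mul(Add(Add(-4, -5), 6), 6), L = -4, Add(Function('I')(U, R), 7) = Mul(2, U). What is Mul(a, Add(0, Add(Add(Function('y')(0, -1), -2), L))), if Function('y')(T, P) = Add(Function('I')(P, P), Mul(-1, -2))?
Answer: 169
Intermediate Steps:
Function('I')(U, R) = Add(-7, Mul(2, U))
Function('y')(T, P) = Add(-5, Mul(2, P)) (Function('y')(T, P) = Add(Add(-7, Mul(2, P)), Mul(-1, -2)) = Add(Add(-7, Mul(2, P)), 2) = Add(-5, Mul(2, P)))
a = -13 (a = Add(5, Mul(Add(Add(-4, -5), 6), 6)) = Add(5, Mul(Add(-9, 6), 6)) = Add(5, Mul(-3, 6)) = Add(5, -18) = -13)
Mul(a, Add(0, Add(Add(Function('y')(0, -1), -2), L))) = Mul(-13, Add(0, Add(Add(Add(-5, Mul(2, -1)), -2), -4))) = Mul(-13, Add(0, Add(Add(Add(-5, -2), -2), -4))) = Mul(-13, Add(0, Add(Add(-7, -2), -4))) = Mul(-13, Add(0, Add(-9, -4))) = Mul(-13, Add(0, -13)) = Mul(-13, -13) = 169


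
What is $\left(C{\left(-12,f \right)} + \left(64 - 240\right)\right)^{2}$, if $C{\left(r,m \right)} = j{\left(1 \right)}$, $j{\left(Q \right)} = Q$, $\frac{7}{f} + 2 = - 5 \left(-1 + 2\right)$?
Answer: $30625$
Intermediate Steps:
$f = -1$ ($f = \frac{7}{-2 - 5 \left(-1 + 2\right)} = \frac{7}{-2 - 5} = \frac{7}{-7} = 7 \left(- \frac{1}{7}\right) = -1$)
$C{\left(r,m \right)} = 1$
$\left(C{\left(-12,f \right)} + \left(64 - 240\right)\right)^{2} = \left(1 + \left(64 - 240\right)\right)^{2} = \left(1 - 176\right)^{2} = \left(-175\right)^{2} = 30625$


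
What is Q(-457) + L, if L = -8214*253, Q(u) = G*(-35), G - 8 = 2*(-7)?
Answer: -2077932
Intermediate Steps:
G = -6 (G = 8 + 2*(-7) = 8 - 14 = -6)
Q(u) = 210 (Q(u) = -6*(-35) = 210)
L = -2078142
Q(-457) + L = 210 - 2078142 = -2077932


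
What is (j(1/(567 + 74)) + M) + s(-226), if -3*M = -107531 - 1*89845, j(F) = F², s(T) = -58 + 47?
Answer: 27028163062/410881 ≈ 65781.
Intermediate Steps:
s(T) = -11
M = 65792 (M = -(-107531 - 1*89845)/3 = -(-107531 - 89845)/3 = -⅓*(-197376) = 65792)
(j(1/(567 + 74)) + M) + s(-226) = ((1/(567 + 74))² + 65792) - 11 = ((1/641)² + 65792) - 11 = (1/410881 + 65792) - 11 = 27032682753/410881 - 11 = 27028163062/410881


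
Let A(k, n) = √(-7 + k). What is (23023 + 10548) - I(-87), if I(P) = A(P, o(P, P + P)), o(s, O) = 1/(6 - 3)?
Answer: 33571 - I*√94 ≈ 33571.0 - 9.6954*I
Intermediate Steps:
o(s, O) = ⅓ (o(s, O) = 1/3 = ⅓)
I(P) = √(-7 + P)
(23023 + 10548) - I(-87) = (23023 + 10548) - √(-7 - 87) = 33571 - √(-94) = 33571 - I*√94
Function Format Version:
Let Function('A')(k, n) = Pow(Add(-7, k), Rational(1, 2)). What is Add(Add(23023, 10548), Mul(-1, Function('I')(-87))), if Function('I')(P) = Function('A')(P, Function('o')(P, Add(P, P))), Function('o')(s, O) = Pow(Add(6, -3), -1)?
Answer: Add(33571, Mul(-1, I, Pow(94, Rational(1, 2)))) ≈ Add(33571., Mul(-9.6954, I))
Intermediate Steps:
Function('o')(s, O) = Rational(1, 3) (Function('o')(s, O) = Pow(3, -1) = Rational(1, 3))
Function('I')(P) = Pow(Add(-7, P), Rational(1, 2))
Add(Add(23023, 10548), Mul(-1, Function('I')(-87))) = Add(Add(23023, 10548), Mul(-1, Pow(Add(-7, -87), Rational(1, 2)))) = Add(33571, Mul(-1, Pow(-94, Rational(1, 2)))) = Add(33571, Mul(-1, Mul(I, Pow(94, Rational(1, 2))))) = Add(33571, Mul(-1, I, Pow(94, Rational(1, 2))))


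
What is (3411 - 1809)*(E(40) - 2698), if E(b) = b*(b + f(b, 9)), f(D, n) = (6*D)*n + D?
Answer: 139217004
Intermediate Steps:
f(D, n) = D + 6*D*n (f(D, n) = 6*D*n + D = D + 6*D*n)
E(b) = 56*b² (E(b) = b*(b + b*(1 + 6*9)) = b*(b + b*(1 + 54)) = b*(b + b*55) = b*(b + 55*b) = b*(56*b) = 56*b²)
(3411 - 1809)*(E(40) - 2698) = (3411 - 1809)*(56*40² - 2698) = 1602*(56*1600 - 2698) = 1602*(89600 - 2698) = 1602*86902 = 139217004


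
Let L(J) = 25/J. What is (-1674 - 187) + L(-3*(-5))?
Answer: -5578/3 ≈ -1859.3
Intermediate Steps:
(-1674 - 187) + L(-3*(-5)) = (-1674 - 187) + 25/((-3*(-5))) = -1861 + 25/15 = -1861 + 25*(1/15) = -1861 + 5/3 = -5578/3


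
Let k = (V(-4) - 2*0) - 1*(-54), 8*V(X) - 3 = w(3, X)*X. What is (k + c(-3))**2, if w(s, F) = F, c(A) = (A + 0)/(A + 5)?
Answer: 192721/64 ≈ 3011.3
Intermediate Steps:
c(A) = A/(5 + A)
V(X) = 3/8 + X**2/8 (V(X) = 3/8 + (X*X)/8 = 3/8 + X**2/8)
k = 451/8 (k = ((3/8 + (1/8)*(-4)**2) - 2*0) - 1*(-54) = ((3/8 + (1/8)*16) + 0) + 54 = ((3/8 + 2) + 0) + 54 = (19/8 + 0) + 54 = 19/8 + 54 = 451/8 ≈ 56.375)
(k + c(-3))**2 = (451/8 - 3/(5 - 3))**2 = (451/8 - 3/2)**2 = (439/8)**2 = 192721/64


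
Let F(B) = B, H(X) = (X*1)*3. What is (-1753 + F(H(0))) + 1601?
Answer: -152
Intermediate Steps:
H(X) = 3*X (H(X) = X*3 = 3*X)
(-1753 + F(H(0))) + 1601 = (-1753 + 3*0) + 1601 = (-1753 + 0) + 1601 = -1753 + 1601 = -152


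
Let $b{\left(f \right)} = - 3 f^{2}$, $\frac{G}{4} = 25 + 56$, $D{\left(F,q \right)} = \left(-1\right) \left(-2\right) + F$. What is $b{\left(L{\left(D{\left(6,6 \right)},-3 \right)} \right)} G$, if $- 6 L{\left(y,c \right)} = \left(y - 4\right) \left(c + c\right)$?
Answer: $-15552$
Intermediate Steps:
$D{\left(F,q \right)} = 2 + F$
$L{\left(y,c \right)} = - \frac{c \left(-4 + y\right)}{3}$ ($L{\left(y,c \right)} = - \frac{\left(y - 4\right) \left(c + c\right)}{6} = - \frac{\left(-4 + y\right) 2 c}{6} = - \frac{2 c \left(-4 + y\right)}{6} = - \frac{c \left(-4 + y\right)}{3}$)
$G = 324$ ($G = 4 \left(25 + 56\right) = 4 \cdot 81 = 324$)
$b{\left(L{\left(D{\left(6,6 \right)},-3 \right)} \right)} G = - 3 \left(\frac{1}{3} \left(-3\right) \left(4 - \left(2 + 6\right)\right)\right)^{2} \cdot 324 = - 3 \left(\frac{1}{3} \left(-3\right) \left(4 - 8\right)\right)^{2} \cdot 324 = - 3 \left(\frac{1}{3} \left(-3\right) \left(-4\right)\right)^{2} \cdot 324 = - 3 \cdot 4^{2} \cdot 324 = \left(-3\right) 16 \cdot 324 = \left(-48\right) 324 = -15552$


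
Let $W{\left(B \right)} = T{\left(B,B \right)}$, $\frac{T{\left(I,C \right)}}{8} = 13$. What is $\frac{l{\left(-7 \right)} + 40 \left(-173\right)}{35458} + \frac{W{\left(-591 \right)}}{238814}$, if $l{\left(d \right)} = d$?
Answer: $- \frac{825288473}{4233933406} \approx -0.19492$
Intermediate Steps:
$T{\left(I,C \right)} = 104$ ($T{\left(I,C \right)} = 8 \cdot 13 = 104$)
$W{\left(B \right)} = 104$
$\frac{l{\left(-7 \right)} + 40 \left(-173\right)}{35458} + \frac{W{\left(-591 \right)}}{238814} = \frac{-7 + 40 \left(-173\right)}{35458} + \frac{104}{238814} = \left(-7 - 6920\right) \frac{1}{35458} + 104 \cdot \frac{1}{238814} = \left(-6927\right) \frac{1}{35458} + \frac{52}{119407} = - \frac{6927}{35458} + \frac{52}{119407} = - \frac{825288473}{4233933406}$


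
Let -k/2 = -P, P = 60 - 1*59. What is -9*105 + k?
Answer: -943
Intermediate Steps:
P = 1 (P = 60 - 59 = 1)
k = 2 (k = -(-2) = -2*(-1) = 2)
-9*105 + k = -9*105 + 2 = -945 + 2 = -943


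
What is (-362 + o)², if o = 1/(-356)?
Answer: 16608250129/126736 ≈ 1.3105e+5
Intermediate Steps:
o = -1/356 ≈ -0.0028090
(-362 + o)² = (-362 - 1/356)² = (-128873/356)² = 16608250129/126736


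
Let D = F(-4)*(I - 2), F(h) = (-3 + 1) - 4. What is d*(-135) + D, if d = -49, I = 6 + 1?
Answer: 6585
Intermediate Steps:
F(h) = -6 (F(h) = -2 - 4 = -6)
I = 7
D = -30 (D = -6*(7 - 2) = -6*5 = -30)
d*(-135) + D = -49*(-135) - 30 = 6615 - 30 = 6585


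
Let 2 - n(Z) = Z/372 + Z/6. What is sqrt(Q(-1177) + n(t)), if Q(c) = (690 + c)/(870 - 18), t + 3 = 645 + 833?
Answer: I*sqrt(10828834161)/6603 ≈ 15.76*I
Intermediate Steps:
t = 1475 (t = -3 + (645 + 833) = -3 + 1478 = 1475)
Q(c) = 115/142 + c/852 (Q(c) = (690 + c)/852 = (690 + c)*(1/852) = 115/142 + c/852)
n(Z) = 2 - 21*Z/124 (n(Z) = 2 - (Z/372 + Z/6) = 2 - 21*Z/124)
sqrt(Q(-1177) + n(t)) = sqrt((115/142 + (1/852)*(-1177)) + (2 - 21/124*1475)) = sqrt((115/142 - 1177/852) + (2 - 30975/124)) = sqrt(-487/852 - 30727/124) = sqrt(-1639987/6603) = I*sqrt(10828834161)/6603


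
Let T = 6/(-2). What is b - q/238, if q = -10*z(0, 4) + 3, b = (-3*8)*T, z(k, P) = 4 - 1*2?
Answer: 1009/14 ≈ 72.071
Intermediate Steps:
z(k, P) = 2 (z(k, P) = 4 - 2 = 2)
T = -3 (T = 6*(-½) = -3)
b = 72 (b = -3*8*(-3) = -24*(-3) = 72)
q = -17 (q = -10*2 + 3 = -20 + 3 = -17)
b - q/238 = 72 - (-17)/238 = 72 - 1*(-1/14) = 72 + 1/14 = 1009/14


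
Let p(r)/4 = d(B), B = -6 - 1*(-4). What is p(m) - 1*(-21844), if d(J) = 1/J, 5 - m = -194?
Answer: 21842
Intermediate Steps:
m = 199 (m = 5 - 1*(-194) = 5 + 194 = 199)
B = -2 (B = -6 + 4 = -2)
d(J) = 1/J
p(r) = -2 (p(r) = 4/(-2) = 4*(-1/2) = -2)
p(m) - 1*(-21844) = -2 - 1*(-21844) = -2 + 21844 = 21842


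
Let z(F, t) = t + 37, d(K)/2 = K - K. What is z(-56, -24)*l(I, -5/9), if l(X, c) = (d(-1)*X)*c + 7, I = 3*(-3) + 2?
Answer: 91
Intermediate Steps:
d(K) = 0 (d(K) = 2*(K - K) = 2*0 = 0)
z(F, t) = 37 + t
I = -7 (I = -9 + 2 = -7)
l(X, c) = 7 (l(X, c) = (0*X)*c + 7 = 0*c + 7 = 0 + 7 = 7)
z(-56, -24)*l(I, -5/9) = (37 - 24)*7 = 13*7 = 91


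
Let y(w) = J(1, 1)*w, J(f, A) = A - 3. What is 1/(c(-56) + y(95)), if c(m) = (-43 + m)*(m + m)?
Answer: 1/10898 ≈ 9.1760e-5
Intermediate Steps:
J(f, A) = -3 + A
y(w) = -2*w (y(w) = (-3 + 1)*w = -2*w)
c(m) = 2*m*(-43 + m) (c(m) = (-43 + m)*(2*m) = 2*m*(-43 + m))
1/(c(-56) + y(95)) = 1/(2*(-56)*(-43 - 56) - 2*95) = 1/(2*(-56)*(-99) - 190) = 1/(11088 - 190) = 1/10898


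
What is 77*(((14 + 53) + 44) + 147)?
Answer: 19866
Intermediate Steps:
77*(((14 + 53) + 44) + 147) = 77*((67 + 44) + 147) = 77*(111 + 147) = 77*258 = 19866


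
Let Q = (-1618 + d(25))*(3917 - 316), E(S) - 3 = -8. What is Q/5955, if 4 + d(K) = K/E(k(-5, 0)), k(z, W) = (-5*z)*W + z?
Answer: -5858827/5955 ≈ -983.85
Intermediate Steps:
k(z, W) = z - 5*W*z (k(z, W) = -5*W*z + z = z - 5*W*z)
E(S) = -5 (E(S) = 3 - 8 = -5)
d(K) = -4 - K/5 (d(K) = -4 + K/(-5) = -4 + K*(-1/5) = -4 - K/5)
Q = -5858827 (Q = (-1618 + (-4 - 1/5*25))*(3917 - 316) = (-1618 + (-4 - 5))*3601 = (-1618 - 9)*3601 = -1627*3601 = -5858827)
Q/5955 = -5858827/5955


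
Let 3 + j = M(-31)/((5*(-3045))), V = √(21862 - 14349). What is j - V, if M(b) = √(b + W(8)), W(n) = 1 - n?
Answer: -3 - √7513 - I*√38/15225 ≈ -89.678 - 0.00040489*I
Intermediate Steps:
M(b) = √(-7 + b) (M(b) = √(b + (1 - 1*8)) = √(b + (1 - 8)) = √(b - 7) = √(-7 + b))
V = √7513 ≈ 86.678
j = -3 - I*√38/15225 (j = -3 + √(-7 - 31)/((5*(-3045))) = -3 + √(-38)/(-15225) = -3 + (I*√38)*(-1/15225) = -3 - I*√38/15225 ≈ -3.0 - 0.00040489*I)
j - V = (-3 - I*√38/15225) - √7513 = -3 - √7513 - I*√38/15225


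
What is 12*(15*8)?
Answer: 1440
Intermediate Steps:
12*(15*8) = 12*120 = 1440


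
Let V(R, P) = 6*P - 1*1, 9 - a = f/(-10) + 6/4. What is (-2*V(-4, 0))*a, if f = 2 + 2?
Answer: 79/5 ≈ 15.800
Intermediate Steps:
f = 4
a = 79/10 (a = 9 - (4/(-10) + 6/4) = 9 - (4*(-⅒) + 6*(¼)) = 9 - (-⅖ + 3/2) = 9 - 1*11/10 = 9 - 11/10 = 79/10 ≈ 7.9000)
V(R, P) = -1 + 6*P (V(R, P) = 6*P - 1 = -1 + 6*P)
(-2*V(-4, 0))*a = -2*(-1 + 6*0)*(79/10) = -2*(-1 + 0)*(79/10) = -2*(-1)*(79/10) = 2*(79/10) = 79/5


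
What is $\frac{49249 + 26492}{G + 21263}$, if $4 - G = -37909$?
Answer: $\frac{75741}{59176} \approx 1.2799$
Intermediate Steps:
$G = 37913$ ($G = 4 - -37909 = 4 + 37909 = 37913$)
$\frac{49249 + 26492}{G + 21263} = \frac{49249 + 26492}{37913 + 21263} = \frac{75741}{59176}$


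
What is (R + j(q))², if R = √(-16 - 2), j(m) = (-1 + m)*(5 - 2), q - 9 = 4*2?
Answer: 2286 + 288*I*√2 ≈ 2286.0 + 407.29*I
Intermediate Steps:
q = 17 (q = 9 + 4*2 = 9 + 8 = 17)
j(m) = -3 + 3*m (j(m) = (-1 + m)*3 = -3 + 3*m)
R = 3*I*√2 (R = √(-18) = 3*I*√2 ≈ 4.2426*I)
(R + j(q))² = (3*I*√2 + (-3 + 3*17))² = (3*I*√2 + (-3 + 51))² = (3*I*√2 + 48)² = (48 + 3*I*√2)²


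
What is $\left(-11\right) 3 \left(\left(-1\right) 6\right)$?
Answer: $198$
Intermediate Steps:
$\left(-11\right) 3 \left(\left(-1\right) 6\right) = \left(-33\right) \left(-6\right) = 198$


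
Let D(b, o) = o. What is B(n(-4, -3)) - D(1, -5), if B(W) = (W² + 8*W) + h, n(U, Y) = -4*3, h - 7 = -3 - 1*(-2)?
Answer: 59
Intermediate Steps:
h = 6 (h = 7 + (-3 - 1*(-2)) = 7 + (-3 + 2) = 7 - 1 = 6)
n(U, Y) = -12
B(W) = 6 + W² + 8*W (B(W) = (W² + 8*W) + 6 = 6 + W² + 8*W)
B(n(-4, -3)) - D(1, -5) = (6 + (-12)² + 8*(-12)) - 1*(-5) = (6 + 144 - 96) + 5 = 54 + 5 = 59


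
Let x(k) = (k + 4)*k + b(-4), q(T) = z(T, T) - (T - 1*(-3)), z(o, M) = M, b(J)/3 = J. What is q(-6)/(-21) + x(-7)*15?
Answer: 946/7 ≈ 135.14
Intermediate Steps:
b(J) = 3*J
q(T) = -3 (q(T) = T - (T - 1*(-3)) = T - (T + 3) = T - (3 + T) = T + (-3 - T) = -3)
x(k) = -12 + k*(4 + k) (x(k) = (k + 4)*k + 3*(-4) = (4 + k)*k - 12 = k*(4 + k) - 12 = -12 + k*(4 + k))
q(-6)/(-21) + x(-7)*15 = -3/(-21) + (-12 + (-7)² + 4*(-7))*15 = -3*(-1/21) + (-12 + 49 - 28)*15 = ⅐ + 9*15 = ⅐ + 135 = 946/7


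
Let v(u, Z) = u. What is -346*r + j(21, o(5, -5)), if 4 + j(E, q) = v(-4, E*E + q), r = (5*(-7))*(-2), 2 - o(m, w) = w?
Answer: -24228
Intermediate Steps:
o(m, w) = 2 - w
r = 70 (r = -35*(-2) = 70)
j(E, q) = -8 (j(E, q) = -4 - 4 = -8)
-346*r + j(21, o(5, -5)) = -346*70 - 8 = -24220 - 8 = -24228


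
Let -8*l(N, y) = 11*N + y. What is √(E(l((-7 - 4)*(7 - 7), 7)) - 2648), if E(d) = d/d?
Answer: I*√2647 ≈ 51.449*I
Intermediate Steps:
l(N, y) = -11*N/8 - y/8 (l(N, y) = -(11*N + y)/8 = -(y + 11*N)/8 = -11*N/8 - y/8)
E(d) = 1
√(E(l((-7 - 4)*(7 - 7), 7)) - 2648) = √(1 - 2648) = √(-2647) = I*√2647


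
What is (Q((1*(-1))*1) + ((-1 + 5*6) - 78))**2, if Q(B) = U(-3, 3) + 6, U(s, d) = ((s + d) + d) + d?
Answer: 1369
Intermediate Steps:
U(s, d) = s + 3*d (U(s, d) = ((d + s) + d) + d = (s + 2*d) + d = s + 3*d)
Q(B) = 12 (Q(B) = (-3 + 3*3) + 6 = (-3 + 9) + 6 = 6 + 6 = 12)
(Q((1*(-1))*1) + ((-1 + 5*6) - 78))**2 = (12 + ((-1 + 5*6) - 78))**2 = (12 + ((-1 + 30) - 78))**2 = (12 + (29 - 78))**2 = (12 - 49)**2 = (-37)**2 = 1369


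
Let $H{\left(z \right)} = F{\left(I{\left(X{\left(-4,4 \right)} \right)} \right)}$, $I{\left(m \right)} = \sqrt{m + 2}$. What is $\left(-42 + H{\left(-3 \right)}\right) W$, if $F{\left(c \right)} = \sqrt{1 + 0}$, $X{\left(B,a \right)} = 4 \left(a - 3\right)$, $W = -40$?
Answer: $1640$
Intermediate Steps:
$X{\left(B,a \right)} = -12 + 4 a$ ($X{\left(B,a \right)} = 4 \left(-3 + a\right) = -12 + 4 a$)
$I{\left(m \right)} = \sqrt{2 + m}$
$F{\left(c \right)} = 1$ ($F{\left(c \right)} = \sqrt{1} = 1$)
$H{\left(z \right)} = 1$
$\left(-42 + H{\left(-3 \right)}\right) W = \left(-42 + 1\right) \left(-40\right) = \left(-41\right) \left(-40\right) = 1640$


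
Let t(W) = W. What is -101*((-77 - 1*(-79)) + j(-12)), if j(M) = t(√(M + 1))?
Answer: -202 - 101*I*√11 ≈ -202.0 - 334.98*I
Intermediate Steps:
j(M) = √(1 + M) (j(M) = √(M + 1) = √(1 + M))
-101*((-77 - 1*(-79)) + j(-12)) = -101*((-77 - 1*(-79)) + √(1 - 12)) = -101*((-77 + 79) + √(-11)) = -101*(2 + I*√11) = -202 - 101*I*√11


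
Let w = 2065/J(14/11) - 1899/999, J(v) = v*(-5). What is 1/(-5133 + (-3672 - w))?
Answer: -222/1882249 ≈ -0.00011794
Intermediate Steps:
J(v) = -5*v
w = -72461/222 (w = 2065/((-70/11)) - 1899/999 = 2065/((-70/11)) - 1899*1/999 = 2065/((-5*14/11)) - 211/111 = 2065/(-70/11) - 211/111 = 2065*(-11/70) - 211/111 = -649/2 - 211/111 = -72461/222 ≈ -326.40)
1/(-5133 + (-3672 - w)) = 1/(-5133 + (-3672 - 1*(-72461/222))) = 1/(-5133 + (-3672 + 72461/222)) = 1/(-5133 - 742723/222) = 1/(-1882249/222) = -222/1882249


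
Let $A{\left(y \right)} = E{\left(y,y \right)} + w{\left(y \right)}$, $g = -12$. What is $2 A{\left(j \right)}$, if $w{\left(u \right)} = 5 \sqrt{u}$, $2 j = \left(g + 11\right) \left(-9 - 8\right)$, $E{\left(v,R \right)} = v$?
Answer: $17 + 5 \sqrt{34} \approx 46.155$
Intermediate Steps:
$j = \frac{17}{2}$ ($j = \frac{\left(-12 + 11\right) \left(-9 - 8\right)}{2} = \frac{\left(-1\right) \left(-17\right)}{2} = \frac{1}{2} \cdot 17 = \frac{17}{2} \approx 8.5$)
$A{\left(y \right)} = y + 5 \sqrt{y}$
$2 A{\left(j \right)} = 2 \left(\frac{17}{2} + 5 \sqrt{\frac{17}{2}}\right) = 2 \left(\frac{17}{2} + 5 \frac{\sqrt{34}}{2}\right) = 2 \left(\frac{17}{2} + \frac{5 \sqrt{34}}{2}\right) = 17 + 5 \sqrt{34}$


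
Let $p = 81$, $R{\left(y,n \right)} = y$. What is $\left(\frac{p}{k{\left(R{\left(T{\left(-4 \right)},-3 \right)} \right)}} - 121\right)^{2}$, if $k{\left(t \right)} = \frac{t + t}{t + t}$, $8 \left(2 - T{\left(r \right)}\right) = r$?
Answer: $1600$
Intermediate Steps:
$T{\left(r \right)} = 2 - \frac{r}{8}$
$k{\left(t \right)} = 1$ ($k{\left(t \right)} = \frac{2 t}{2 t} = 2 t \frac{1}{2 t} = 1$)
$\left(\frac{p}{k{\left(R{\left(T{\left(-4 \right)},-3 \right)} \right)}} - 121\right)^{2} = \left(\frac{81}{1} - 121\right)^{2} = \left(81 \cdot 1 - 121\right)^{2} = \left(81 - 121\right)^{2} = \left(-40\right)^{2} = 1600$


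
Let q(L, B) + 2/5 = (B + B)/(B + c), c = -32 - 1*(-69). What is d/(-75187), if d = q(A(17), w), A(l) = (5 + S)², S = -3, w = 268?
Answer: -18/997045 ≈ -1.8053e-5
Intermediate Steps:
c = 37 (c = -32 + 69 = 37)
A(l) = 4 (A(l) = (5 - 3)² = 2² = 4)
q(L, B) = -⅖ + 2*B/(37 + B) (q(L, B) = -⅖ + (B + B)/(B + 37) = -⅖ + (2*B)/(37 + B) = -⅖ + 2*B/(37 + B))
d = 414/305 (d = 2*(-37 + 4*268)/(5*(37 + 268)) = (⅖)*(-37 + 1072)/305 = (⅖)*(1/305)*1035 = 414/305 ≈ 1.3574)
d/(-75187) = (414/305)/(-75187) = (414/305)*(-1/75187) = -18/997045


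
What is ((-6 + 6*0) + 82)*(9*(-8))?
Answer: -5472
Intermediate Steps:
((-6 + 6*0) + 82)*(9*(-8)) = ((-6 + 0) + 82)*(-72) = (-6 + 82)*(-72) = 76*(-72) = -5472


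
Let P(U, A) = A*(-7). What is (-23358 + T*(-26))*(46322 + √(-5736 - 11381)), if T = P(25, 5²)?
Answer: -871224176 - 18808*I*√17117 ≈ -8.7122e+8 - 2.4607e+6*I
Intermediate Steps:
P(U, A) = -7*A
T = -175 (T = -7*5² = -7*25 = -175)
(-23358 + T*(-26))*(46322 + √(-5736 - 11381)) = (-23358 - 175*(-26))*(46322 + √(-5736 - 11381)) = (-23358 + 4550)*(46322 + √(-17117)) = -18808*(46322 + I*√17117) = -871224176 - 18808*I*√17117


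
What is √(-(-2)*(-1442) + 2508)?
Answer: 2*I*√94 ≈ 19.391*I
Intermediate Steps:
√(-(-2)*(-1442) + 2508) = √(-1*2884 + 2508) = √(-2884 + 2508) = √(-376) = 2*I*√94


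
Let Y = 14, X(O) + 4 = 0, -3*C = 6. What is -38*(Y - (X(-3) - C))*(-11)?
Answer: 6688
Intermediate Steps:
C = -2 (C = -1/3*6 = -2)
X(O) = -4 (X(O) = -4 + 0 = -4)
-38*(Y - (X(-3) - C))*(-11) = -38*(14 - (-4 - 1*(-2)))*(-11) = -38*(14 - (-4 + 2))*(-11) = -38*(14 - 1*(-2))*(-11) = -38*(14 + 2)*(-11) = -38*16*(-11) = -608*(-11) = 6688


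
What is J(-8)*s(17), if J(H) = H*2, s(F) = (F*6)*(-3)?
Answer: 4896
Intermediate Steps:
s(F) = -18*F (s(F) = (6*F)*(-3) = -18*F)
J(H) = 2*H
J(-8)*s(17) = (2*(-8))*(-18*17) = -16*(-306) = 4896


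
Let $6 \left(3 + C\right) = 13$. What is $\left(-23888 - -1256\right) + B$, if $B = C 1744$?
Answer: $- \frac{72256}{3} \approx -24085.0$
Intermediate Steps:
$C = - \frac{5}{6}$ ($C = -3 + \frac{1}{6} \cdot 13 = -3 + \frac{13}{6} = - \frac{5}{6} \approx -0.83333$)
$B = - \frac{4360}{3}$ ($B = \left(- \frac{5}{6}\right) 1744 = - \frac{4360}{3} \approx -1453.3$)
$\left(-23888 - -1256\right) + B = \left(-23888 - -1256\right) - \frac{4360}{3} = \left(-23888 + 1256\right) - \frac{4360}{3} = -22632 - \frac{4360}{3} = - \frac{72256}{3}$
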